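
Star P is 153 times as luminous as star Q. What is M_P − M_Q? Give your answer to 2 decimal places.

M_P − M_Q ≈ -5.46

Pogson: ΔM = −2.5 log₁₀(ratio) = −2.5 log₁₀(153) = −2.5 × 2.1847 = -5.462
Star P is brighter, so it has the smaller magnitude: the difference is negative.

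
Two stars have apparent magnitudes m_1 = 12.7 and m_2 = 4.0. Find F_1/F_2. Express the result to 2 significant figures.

Δm = 12.7 − (4.0) = 8.7
Flux ratio = 10^(−0.4 Δm) = 10^(−0.4 × 8.7) = 10^-3.480 = 3.311×10^-4

F_1/F_2 ≈ 3.3×10^-4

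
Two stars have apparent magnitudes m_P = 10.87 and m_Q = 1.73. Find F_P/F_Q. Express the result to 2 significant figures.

F_P/F_Q ≈ 2.2×10^-4

Magnitude difference = 9.14
Flux ratio = 10^(−0.4 Δm) = 10^(−0.4 × 9.14) = 10^-3.656 = 2.208×10^-4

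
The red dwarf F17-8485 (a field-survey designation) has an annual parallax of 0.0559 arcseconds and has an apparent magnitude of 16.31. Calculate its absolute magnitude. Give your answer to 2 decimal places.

d = 1/p = 1/0.0559″ = 17.89 pc
5 log₁₀(d/10 pc) = 5 log₁₀(17.89) − 5 = 1.263
M = m − 5 log₁₀(d/10) = 16.31 − 1.263 = 15.047

M ≈ 15.05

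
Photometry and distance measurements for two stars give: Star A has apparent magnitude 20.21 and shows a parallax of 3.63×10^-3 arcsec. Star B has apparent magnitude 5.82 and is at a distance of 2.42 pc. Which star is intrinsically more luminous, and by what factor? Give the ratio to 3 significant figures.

Star B is more luminous, by a factor of 44.0.

Star A: d = 1/p = 1/3.63×10^-3″ = 275.5 pc
Star A: M = m − 5 log₁₀ d + 5 = 20.21 − 5·2.4401 + 5 = 13.010
Star B: M = m − 5 log₁₀ d + 5 = 5.82 − 5·0.3838 + 5 = 8.901
ΔM = M_A − M_B = 13.010 − (8.901) = 4.109; smaller M is more luminous → Star B.
L ratio = 10^(0.4 |ΔM|) = 10^1.643 = 44.00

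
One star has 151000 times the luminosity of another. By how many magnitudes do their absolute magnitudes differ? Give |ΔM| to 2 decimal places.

Pogson: ΔM = −2.5 log₁₀(ratio) = −2.5 log₁₀(151000) = −2.5 × 5.1790 = -12.947

|ΔM| ≈ 12.95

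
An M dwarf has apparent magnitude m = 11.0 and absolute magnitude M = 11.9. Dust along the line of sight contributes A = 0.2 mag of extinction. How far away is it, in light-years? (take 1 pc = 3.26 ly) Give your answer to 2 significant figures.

m − M = 5 log₁₀(d/10 pc) + A  ⇒  11.0 − (11.9) − 0.2 = 5 log₁₀(d/10)
-1.100 = 5 log₁₀(d/10)
log₁₀ d = (m − M − A)/5 + 1 = 0.7800
d = 10^0.7800 = 6.026 pc
= 19.64 ly

d ≈ 20 ly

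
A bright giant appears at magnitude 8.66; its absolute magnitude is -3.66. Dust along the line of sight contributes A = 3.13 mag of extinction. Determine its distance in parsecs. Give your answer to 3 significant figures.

d ≈ 689 pc

m − M = 5 log₁₀(d/10 pc) + A  ⇒  8.66 − (-3.66) − 3.13 = 5 log₁₀(d/10)
9.190 = 5 log₁₀(d/10)
log₁₀ d = (m − M − A)/5 + 1 = 2.8380
d = 10^2.8380 = 688.7 pc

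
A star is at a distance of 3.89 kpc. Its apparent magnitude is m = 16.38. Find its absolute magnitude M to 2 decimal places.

M ≈ 3.43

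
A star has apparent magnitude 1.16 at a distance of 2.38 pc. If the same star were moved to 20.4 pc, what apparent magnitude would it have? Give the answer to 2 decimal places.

m ≈ 5.83

Flux ∝ 1/d², so Δm = 5 log₁₀(d₂/d₁) = 5 log₁₀(20.4/2.38) = 4.665
m₂ = m₁ + Δm = 1.16 + (4.665) = 5.825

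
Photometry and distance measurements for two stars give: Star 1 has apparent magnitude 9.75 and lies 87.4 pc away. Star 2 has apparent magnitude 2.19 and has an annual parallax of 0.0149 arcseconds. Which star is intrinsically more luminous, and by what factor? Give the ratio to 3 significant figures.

Star 1: M = m − 5 log₁₀ d + 5 = 9.75 − 5·1.9415 + 5 = 5.042
Star 2: d = 1/p = 1/0.0149″ = 67.11 pc
Star 2: M = m − 5 log₁₀ d + 5 = 2.19 − 5·1.8268 + 5 = -1.944
ΔM = M_1 − M_2 = 5.042 − (-1.944) = 6.987; smaller M is more luminous → Star 2.
L ratio = 10^(0.4 |ΔM|) = 10^2.795 = 623.2

Star 2 is more luminous, by a factor of 623.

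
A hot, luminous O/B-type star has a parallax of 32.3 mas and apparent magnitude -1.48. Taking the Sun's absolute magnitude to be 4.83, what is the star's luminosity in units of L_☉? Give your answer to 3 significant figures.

d = 1/p = 1000/32.3 mas = 30.96 pc
M = m − 5 log₁₀ d + 5 = -1.48 − 5·1.4908 + 5 = -3.934
M − M_☉ = -3.934 − 4.83 = -8.764
L/L_☉ = 10^(−0.4 × -8.764) = 3203

L/L_☉ ≈ 3200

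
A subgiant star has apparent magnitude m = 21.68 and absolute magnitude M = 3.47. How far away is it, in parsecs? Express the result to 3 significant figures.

d ≈ 43900 pc

Distance modulus: m − M = 21.68 − (3.47) = 18.210
m − M = 5 log₁₀ d − 5
log₁₀ d = (m − M)/5 + 1 = 4.6420
d = 10^4.6420 = 43850 pc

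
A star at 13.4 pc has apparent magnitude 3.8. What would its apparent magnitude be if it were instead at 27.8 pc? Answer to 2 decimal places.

m ≈ 5.38

Flux ∝ 1/d², so Δm = 5 log₁₀(d₂/d₁) = 5 log₁₀(27.8/13.4) = 1.585
m₂ = m₁ + Δm = 3.8 + (1.585) = 5.385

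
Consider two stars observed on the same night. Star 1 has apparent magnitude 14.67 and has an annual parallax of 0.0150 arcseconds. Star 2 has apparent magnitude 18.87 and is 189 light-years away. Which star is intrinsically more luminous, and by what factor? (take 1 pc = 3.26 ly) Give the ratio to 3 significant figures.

Star 1 is more luminous, by a factor of 63.3.

Star 1: d = 1/p = 1/0.0150″ = 66.67 pc
Star 1: M = m − 5 log₁₀ d + 5 = 14.67 − 5·1.8239 + 5 = 10.550
Star 2: d = 189 ly / 3.26 = 57.98 pc
Star 2: M = m − 5 log₁₀ d + 5 = 18.87 − 5·1.7632 + 5 = 15.054
ΔM = M_1 − M_2 = 10.550 − (15.054) = -4.503; smaller M is more luminous → Star 1.
L ratio = 10^(0.4 |ΔM|) = 10^1.801 = 63.29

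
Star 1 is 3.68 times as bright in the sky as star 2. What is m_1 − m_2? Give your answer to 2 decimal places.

Pogson: Δm = −2.5 log₁₀(ratio) = −2.5 log₁₀(3.68) = −2.5 × 0.5658 = -1.415
Star 1 is brighter, so it has the smaller magnitude: the difference is negative.

m_1 − m_2 ≈ -1.41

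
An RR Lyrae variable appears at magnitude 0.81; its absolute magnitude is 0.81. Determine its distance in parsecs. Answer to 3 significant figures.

d ≈ 10.0 pc

μ = m − M = 0.000
m − M = 5 log₁₀ d − 5
log₁₀ d = (m − M)/5 + 1 = 1.0000
d = 10^1.0000 = 10.00 pc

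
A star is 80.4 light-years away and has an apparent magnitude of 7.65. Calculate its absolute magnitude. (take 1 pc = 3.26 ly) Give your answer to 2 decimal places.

M ≈ 5.69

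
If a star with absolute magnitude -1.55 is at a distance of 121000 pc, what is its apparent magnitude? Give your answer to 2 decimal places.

m = M + 5 log₁₀ d − 5 = -1.55 + 5·5.0828 − 5 = 18.864

m ≈ 18.86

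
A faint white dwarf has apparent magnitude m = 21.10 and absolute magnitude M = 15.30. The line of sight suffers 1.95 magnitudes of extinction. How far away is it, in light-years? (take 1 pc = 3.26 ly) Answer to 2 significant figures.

m − M = 5 log₁₀(d/10 pc) + A  ⇒  21.10 − (15.30) − 1.95 = 5 log₁₀(d/10)
3.850 = 5 log₁₀(d/10)
log₁₀ d = (m − M − A)/5 + 1 = 1.7700
d = 10^1.7700 = 58.88 pc
= 192.0 ly

d ≈ 190 ly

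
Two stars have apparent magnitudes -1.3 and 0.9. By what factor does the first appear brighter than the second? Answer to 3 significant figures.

Magnitude difference = -2.2
Flux ratio = 10^(−0.4 Δm) = 10^(−0.4 × -2.2) = 10^0.880 = 7.586

7.59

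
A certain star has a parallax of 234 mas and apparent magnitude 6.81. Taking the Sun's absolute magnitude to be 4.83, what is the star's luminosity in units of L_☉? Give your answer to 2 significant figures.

d = 1/p = 1000/234 mas = 4.274 pc
M = m − 5 log₁₀ d + 5 = 6.81 − 5·0.6308 + 5 = 8.656
M − M_☉ = 8.656 − 4.83 = 3.826
L/L_☉ = 10^(−0.4 × 3.826) = 0.02948

L/L_☉ ≈ 0.029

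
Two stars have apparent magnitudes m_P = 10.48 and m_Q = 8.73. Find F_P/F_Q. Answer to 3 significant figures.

F_P/F_Q ≈ 0.200

Δm = 10.48 − (8.73) = 1.75
Flux ratio = 10^(−0.4 Δm) = 10^(−0.4 × 1.75) = 10^-0.700 = 0.1995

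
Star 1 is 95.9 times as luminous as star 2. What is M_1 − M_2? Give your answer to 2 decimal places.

M_1 − M_2 ≈ -4.95

Pogson: ΔM = −2.5 log₁₀(ratio) = −2.5 log₁₀(95.9) = −2.5 × 1.9818 = -4.955
Star 1 is brighter, so it has the smaller magnitude: the difference is negative.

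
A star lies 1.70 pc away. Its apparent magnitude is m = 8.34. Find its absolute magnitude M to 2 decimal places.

5 log₁₀(d/10 pc) = 5 log₁₀(1.700) − 5 = -3.848
M = m − 5 log₁₀(d/10) = 8.34 + 3.848 = 12.188

M ≈ 12.19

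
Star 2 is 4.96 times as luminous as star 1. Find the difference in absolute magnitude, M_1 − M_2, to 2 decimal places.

M_1 − M_2 ≈ 1.74

Pogson: ΔM = −2.5 log₁₀(ratio) = −2.5 log₁₀(4.96) = −2.5 × 0.6955 = -1.739
Star 2 is brighter so has the smaller magnitude: M_1 − M_2 is positive.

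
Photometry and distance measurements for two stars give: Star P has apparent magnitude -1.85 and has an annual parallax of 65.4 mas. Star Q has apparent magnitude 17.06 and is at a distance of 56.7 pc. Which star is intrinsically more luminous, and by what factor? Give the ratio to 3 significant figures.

Star P: p = 65.4 mas = 0.0654″ → d = 1/p = 15.29 pc
Star P: M = m − 5 log₁₀ d + 5 = -1.85 − 5·1.1844 + 5 = -2.772
Star Q: M = m − 5 log₁₀ d + 5 = 17.06 − 5·1.7536 + 5 = 13.292
ΔM = M_P − M_Q = -2.772 − (13.292) = -16.064; smaller M is more luminous → Star P.
L ratio = 10^(0.4 |ΔM|) = 10^6.426 = 2.665×10^6

Star P is more luminous, by a factor of 2.66×10^6.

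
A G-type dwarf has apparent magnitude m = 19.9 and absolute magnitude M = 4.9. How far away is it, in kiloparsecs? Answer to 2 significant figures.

d ≈ 10 kpc

Distance modulus: m − M = 19.9 − (4.9) = 15.000
m − M = 5 log₁₀ d − 5
log₁₀ d = (m − M)/5 + 1 = 4.0000
d = 10^4.0000 = 10000 pc
= 10.00 kpc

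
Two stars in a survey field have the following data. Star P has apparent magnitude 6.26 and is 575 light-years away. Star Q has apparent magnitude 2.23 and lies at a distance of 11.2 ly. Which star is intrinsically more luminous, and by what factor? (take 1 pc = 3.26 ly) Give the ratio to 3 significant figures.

Star P is more luminous, by a factor of 64.4.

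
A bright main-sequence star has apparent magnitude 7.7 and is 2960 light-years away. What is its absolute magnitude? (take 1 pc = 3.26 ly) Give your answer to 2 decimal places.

M ≈ -2.09

d = 2960 ly / 3.26 = 908.0 pc
5 log₁₀(d/10 pc) = 5 log₁₀(908.0) − 5 = 9.790
M = m − 5 log₁₀(d/10) = 7.7 − 9.790 = -2.090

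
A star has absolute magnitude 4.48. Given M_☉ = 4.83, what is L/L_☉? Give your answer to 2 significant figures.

M − M_☉ = 4.48 − 4.83 = -0.350
L/L_☉ = 10^(−0.4 (M − M_☉)) = 10^0.140 = 1.380

L/L_☉ ≈ 1.4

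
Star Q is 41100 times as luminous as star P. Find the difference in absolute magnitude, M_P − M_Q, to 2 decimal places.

M_P − M_Q ≈ 11.53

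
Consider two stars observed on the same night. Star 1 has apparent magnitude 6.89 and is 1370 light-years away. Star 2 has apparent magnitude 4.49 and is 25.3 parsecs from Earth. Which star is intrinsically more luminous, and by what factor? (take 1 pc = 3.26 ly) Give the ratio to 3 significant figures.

Star 1: d = 1370 ly / 3.26 = 420.2 pc
Star 1: M = m − 5 log₁₀ d + 5 = 6.89 − 5·2.6235 + 5 = -1.228
Star 2: M = m − 5 log₁₀ d + 5 = 4.49 − 5·1.4031 + 5 = 2.474
ΔM = M_1 − M_2 = -1.228 − (2.474) = -3.702; smaller M is more luminous → Star 1.
L ratio = 10^(0.4 |ΔM|) = 10^1.481 = 30.25

Star 1 is more luminous, by a factor of 30.3.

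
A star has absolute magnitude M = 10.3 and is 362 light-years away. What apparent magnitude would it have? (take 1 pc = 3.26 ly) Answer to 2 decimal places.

m ≈ 15.53

d = 362 ly / 3.26 = 111.0 pc
m = M + 5 log₁₀ d − 5 = 10.3 + 5·2.0455 − 5 = 15.527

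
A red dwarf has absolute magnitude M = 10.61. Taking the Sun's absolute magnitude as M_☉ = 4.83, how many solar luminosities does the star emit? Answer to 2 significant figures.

L/L_☉ ≈ 4.9×10^-3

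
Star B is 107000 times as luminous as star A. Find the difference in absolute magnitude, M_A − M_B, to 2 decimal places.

M_A − M_B ≈ 12.57

Pogson: ΔM = −2.5 log₁₀(ratio) = −2.5 log₁₀(107000) = −2.5 × 5.0294 = -12.573
Star B is brighter so has the smaller magnitude: M_A − M_B is positive.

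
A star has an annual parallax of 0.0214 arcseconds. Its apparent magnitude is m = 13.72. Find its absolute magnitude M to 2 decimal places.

M ≈ 10.37

d = 1/p = 1/0.0214″ = 46.73 pc
5 log₁₀(d/10 pc) = 5 log₁₀(46.73) − 5 = 3.348
M = m − 5 log₁₀(d/10) = 13.72 − 3.348 = 10.372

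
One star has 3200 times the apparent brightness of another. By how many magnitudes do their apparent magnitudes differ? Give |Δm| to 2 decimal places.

|Δm| ≈ 8.76

Pogson: Δm = −2.5 log₁₀(ratio) = −2.5 log₁₀(3200) = −2.5 × 3.5051 = -8.763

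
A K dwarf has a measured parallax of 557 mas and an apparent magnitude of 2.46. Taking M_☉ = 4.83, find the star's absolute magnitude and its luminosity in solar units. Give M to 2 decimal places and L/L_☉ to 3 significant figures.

d = 1/p = 1000/557 mas = 1.795 pc
M = m − 5 log₁₀ d + 5 = 2.46 − 5·0.2541 + 5 = 6.189
M − M_☉ = 6.189 − 4.83 = 1.359
L/L_☉ = 10^(−0.4 × 1.359) = 0.2859

M ≈ 6.19; L/L_☉ ≈ 0.286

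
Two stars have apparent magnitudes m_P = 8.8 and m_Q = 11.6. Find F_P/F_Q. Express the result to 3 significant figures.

Δm = 8.8 − (11.6) = -2.8
Flux ratio = 10^(−0.4 Δm) = 10^(−0.4 × -2.8) = 10^1.120 = 13.18

F_P/F_Q ≈ 13.2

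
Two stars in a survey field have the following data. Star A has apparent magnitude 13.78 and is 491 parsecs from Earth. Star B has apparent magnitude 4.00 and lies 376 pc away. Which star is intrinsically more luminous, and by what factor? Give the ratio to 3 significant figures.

Star A: M = m − 5 log₁₀ d + 5 = 13.78 − 5·2.6911 + 5 = 5.325
Star B: M = m − 5 log₁₀ d + 5 = 4.00 − 5·2.5752 + 5 = -3.876
ΔM = M_A − M_B = 5.325 − (-3.876) = 9.201; smaller M is more luminous → Star B.
L ratio = 10^(0.4 |ΔM|) = 10^3.680 = 4789

Star B is more luminous, by a factor of 4790.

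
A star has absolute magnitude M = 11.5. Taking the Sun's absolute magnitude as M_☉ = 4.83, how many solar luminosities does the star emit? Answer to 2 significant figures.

L/L_☉ ≈ 2.1×10^-3

M − M_☉ = 11.5 − 4.83 = 6.670
L/L_☉ = 10^(−0.4 (M − M_☉)) = 10^-2.668 = 2.148×10^-3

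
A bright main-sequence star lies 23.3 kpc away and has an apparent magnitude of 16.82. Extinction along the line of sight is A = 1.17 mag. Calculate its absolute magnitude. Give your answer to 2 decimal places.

M ≈ -1.19

d = 23.3 kpc = 23300 pc
5 log₁₀(d/10 pc) = 5 log₁₀(23300) − 5 = 16.837
M = m − 5 log₁₀(d/10) − A = 16.82 − 16.837 − 1.17 = -1.187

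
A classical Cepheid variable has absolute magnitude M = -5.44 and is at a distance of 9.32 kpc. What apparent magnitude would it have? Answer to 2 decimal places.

m ≈ 9.41

d = 9.32 kpc = 9320 pc
m = M + 5 log₁₀ d − 5 = -5.44 + 5·3.9694 − 5 = 9.407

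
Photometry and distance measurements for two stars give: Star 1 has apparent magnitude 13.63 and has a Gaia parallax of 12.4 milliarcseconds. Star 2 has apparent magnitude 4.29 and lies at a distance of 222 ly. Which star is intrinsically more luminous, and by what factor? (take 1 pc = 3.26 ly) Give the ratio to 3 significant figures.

Star 2 is more luminous, by a factor of 3880.

Star 1: p = 12.4 mas = 0.0124″ → d = 1/p = 80.65 pc
Star 1: M = m − 5 log₁₀ d + 5 = 13.63 − 5·1.9066 + 5 = 9.097
Star 2: d = 222 ly / 3.26 = 68.10 pc
Star 2: M = m − 5 log₁₀ d + 5 = 4.29 − 5·1.8331 + 5 = 0.124
ΔM = M_1 − M_2 = 9.097 − (0.124) = 8.973; smaller M is more luminous → Star 2.
L ratio = 10^(0.4 |ΔM|) = 10^3.589 = 3883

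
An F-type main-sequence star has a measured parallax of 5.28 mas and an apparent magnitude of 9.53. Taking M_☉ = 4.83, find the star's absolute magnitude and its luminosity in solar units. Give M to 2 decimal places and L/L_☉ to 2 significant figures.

d = 1/p = 1000/5.28 mas = 189.4 pc
M = m − 5 log₁₀ d + 5 = 9.53 − 5·2.2774 + 5 = 3.143
M − M_☉ = 3.143 − 4.83 = -1.687
L/L_☉ = 10^(−0.4 × -1.687) = 4.729

M ≈ 3.14; L/L_☉ ≈ 4.7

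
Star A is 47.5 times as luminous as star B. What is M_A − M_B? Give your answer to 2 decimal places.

M_A − M_B ≈ -4.19

Pogson: ΔM = −2.5 log₁₀(ratio) = −2.5 log₁₀(47.5) = −2.5 × 1.6767 = -4.192
Star A is brighter, so it has the smaller magnitude: the difference is negative.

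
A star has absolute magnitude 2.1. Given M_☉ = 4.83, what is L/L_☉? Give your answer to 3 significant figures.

L/L_☉ ≈ 12.4

M − M_☉ = 2.1 − 4.83 = -2.730
L/L_☉ = 10^(−0.4 (M − M_☉)) = 10^1.092 = 12.36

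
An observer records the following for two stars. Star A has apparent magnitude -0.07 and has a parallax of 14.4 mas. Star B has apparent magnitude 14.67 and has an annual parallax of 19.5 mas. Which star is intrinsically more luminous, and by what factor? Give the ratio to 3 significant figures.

Star A: p = 14.4 mas = 0.0144″ → d = 1/p = 69.44 pc
Star A: M = m − 5 log₁₀ d + 5 = -0.07 − 5·1.8416 + 5 = -4.278
Star B: p = 19.5 mas = 0.0195″ → d = 1/p = 51.28 pc
Star B: M = m − 5 log₁₀ d + 5 = 14.67 − 5·1.7100 + 5 = 11.120
ΔM = M_A − M_B = -4.278 − (11.120) = -15.398; smaller M is more luminous → Star A.
L ratio = 10^(0.4 |ΔM|) = 10^6.159 = 1.443×10^6

Star A is more luminous, by a factor of 1.44×10^6.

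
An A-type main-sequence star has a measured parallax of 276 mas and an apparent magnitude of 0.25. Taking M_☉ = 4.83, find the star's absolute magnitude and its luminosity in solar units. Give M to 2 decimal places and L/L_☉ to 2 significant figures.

d = 1/p = 1000/276 mas = 3.623 pc
M = m − 5 log₁₀ d + 5 = 0.25 − 5·0.5591 + 5 = 2.455
M − M_☉ = 2.455 − 4.83 = -2.375
L/L_☉ = 10^(−0.4 × -2.375) = 8.916

M ≈ 2.45; L/L_☉ ≈ 8.9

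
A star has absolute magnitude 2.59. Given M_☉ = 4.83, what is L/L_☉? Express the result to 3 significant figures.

L/L_☉ ≈ 7.87

M − M_☉ = 2.59 − 4.83 = -2.240
L/L_☉ = 10^(−0.4 (M − M_☉)) = 10^0.896 = 7.870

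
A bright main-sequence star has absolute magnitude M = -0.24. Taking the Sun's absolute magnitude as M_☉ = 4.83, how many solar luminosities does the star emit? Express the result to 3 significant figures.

L/L_☉ ≈ 107

M − M_☉ = -0.24 − 4.83 = -5.070
L/L_☉ = 10^(−0.4 (M − M_☉)) = 10^2.028 = 106.7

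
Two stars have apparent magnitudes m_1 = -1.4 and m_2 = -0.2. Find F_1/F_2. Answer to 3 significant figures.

F_1/F_2 ≈ 3.02

Δm = -1.4 − (-0.2) = -1.2
Flux ratio = 10^(−0.4 Δm) = 10^(−0.4 × -1.2) = 10^0.480 = 3.020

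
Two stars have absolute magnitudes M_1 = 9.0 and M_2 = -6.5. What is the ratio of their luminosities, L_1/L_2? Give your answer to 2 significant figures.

L_1/L_2 ≈ 6.3×10^-7

ΔM = M_1 − M_2 = 15.5
L_1/L_2 = 10^(−0.4 ΔM) = 10^-6.200 = 6.310×10^-7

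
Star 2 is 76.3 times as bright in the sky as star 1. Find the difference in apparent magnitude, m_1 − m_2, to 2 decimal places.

Pogson: Δm = −2.5 log₁₀(ratio) = −2.5 log₁₀(76.3) = −2.5 × 1.8825 = -4.706
Star 2 is brighter so has the smaller magnitude: m_1 − m_2 is positive.

m_1 − m_2 ≈ 4.71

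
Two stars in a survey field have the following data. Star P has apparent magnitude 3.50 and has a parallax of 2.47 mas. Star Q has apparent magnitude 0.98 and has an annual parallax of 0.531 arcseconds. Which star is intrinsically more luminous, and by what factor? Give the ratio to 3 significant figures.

Star P: p = 2.47 mas = 2.47×10^-3″ → d = 1/p = 404.9 pc
Star P: M = m − 5 log₁₀ d + 5 = 3.50 − 5·2.6073 + 5 = -4.537
Star Q: d = 1/p = 1/0.531″ = 1.883 pc
Star Q: M = m − 5 log₁₀ d + 5 = 0.98 − 5·0.2749 + 5 = 4.605
ΔM = M_P − M_Q = -4.537 − (4.605) = -9.142; smaller M is more luminous → Star P.
L ratio = 10^(0.4 |ΔM|) = 10^3.657 = 4537

Star P is more luminous, by a factor of 4540.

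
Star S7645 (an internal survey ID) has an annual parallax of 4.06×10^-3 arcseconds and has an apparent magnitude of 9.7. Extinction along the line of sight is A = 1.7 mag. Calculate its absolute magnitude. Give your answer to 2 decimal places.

d = 1/p = 1/4.06×10^-3″ = 246.3 pc
5 log₁₀(d/10 pc) = 5 log₁₀(246.3) − 5 = 6.957
M = m − 5 log₁₀(d/10) − A = 9.7 − 6.957 − 1.7 = 1.043

M ≈ 1.04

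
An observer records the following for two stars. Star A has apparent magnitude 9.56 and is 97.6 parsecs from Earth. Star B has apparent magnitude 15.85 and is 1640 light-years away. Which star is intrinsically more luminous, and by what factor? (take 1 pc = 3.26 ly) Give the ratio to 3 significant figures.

Star A: M = m − 5 log₁₀ d + 5 = 9.56 − 5·1.9894 + 5 = 4.613
Star B: d = 1640 ly / 3.26 = 503.1 pc
Star B: M = m − 5 log₁₀ d + 5 = 15.85 − 5·2.7016 + 5 = 7.342
ΔM = M_A − M_B = 4.613 − (7.342) = -2.729; smaller M is more luminous → Star A.
L ratio = 10^(0.4 |ΔM|) = 10^1.092 = 12.35

Star A is more luminous, by a factor of 12.3.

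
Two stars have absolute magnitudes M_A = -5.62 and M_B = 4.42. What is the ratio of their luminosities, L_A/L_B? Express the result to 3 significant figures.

ΔM = M_A − M_B = -10.04
L_A/L_B = 10^(−0.4 ΔM) = 10^4.016 = 10380

L_A/L_B ≈ 10400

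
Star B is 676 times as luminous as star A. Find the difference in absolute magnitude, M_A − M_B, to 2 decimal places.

M_A − M_B ≈ 7.07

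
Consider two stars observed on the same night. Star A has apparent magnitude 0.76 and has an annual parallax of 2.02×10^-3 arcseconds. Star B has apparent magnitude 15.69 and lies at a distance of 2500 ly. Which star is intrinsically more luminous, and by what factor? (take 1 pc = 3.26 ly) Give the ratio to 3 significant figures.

Star A is more luminous, by a factor of 391000.

Star A: d = 1/p = 1/2.02×10^-3″ = 495.0 pc
Star A: M = m − 5 log₁₀ d + 5 = 0.76 − 5·2.6946 + 5 = -7.713
Star B: d = 2500 ly / 3.26 = 766.9 pc
Star B: M = m − 5 log₁₀ d + 5 = 15.69 − 5·2.8847 + 5 = 6.266
ΔM = M_A − M_B = -7.713 − (6.266) = -13.980; smaller M is more luminous → Star A.
L ratio = 10^(0.4 |ΔM|) = 10^5.592 = 390700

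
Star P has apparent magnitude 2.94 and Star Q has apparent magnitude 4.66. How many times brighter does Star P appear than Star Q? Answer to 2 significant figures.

4.9

Magnitude difference = -1.72
Flux ratio = 10^(−0.4 Δm) = 10^(−0.4 × -1.72) = 10^0.688 = 4.875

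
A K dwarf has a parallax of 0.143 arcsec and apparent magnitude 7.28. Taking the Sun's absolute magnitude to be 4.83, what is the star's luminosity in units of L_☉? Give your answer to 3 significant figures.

d = 1/p = 1/0.143″ = 6.993 pc
M = m − 5 log₁₀ d + 5 = 7.28 − 5·0.8447 + 5 = 8.057
M − M_☉ = 8.057 − 4.83 = 3.227
L/L_☉ = 10^(−0.4 × 3.227) = 0.05121

L/L_☉ ≈ 0.0512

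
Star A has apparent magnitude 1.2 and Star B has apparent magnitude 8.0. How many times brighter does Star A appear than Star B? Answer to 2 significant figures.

Δm = 1.2 − (8.0) = -6.8
Flux ratio = 10^(−0.4 Δm) = 10^(−0.4 × -6.8) = 10^2.720 = 524.8

520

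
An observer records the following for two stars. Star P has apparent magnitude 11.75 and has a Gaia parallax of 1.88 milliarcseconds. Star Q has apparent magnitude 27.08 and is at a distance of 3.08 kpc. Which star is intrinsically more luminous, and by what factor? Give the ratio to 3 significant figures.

Star P is more luminous, by a factor of 40400.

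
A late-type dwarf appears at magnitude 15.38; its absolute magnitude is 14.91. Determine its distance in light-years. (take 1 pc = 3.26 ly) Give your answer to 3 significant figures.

d ≈ 40.5 ly

Distance modulus: m − M = 15.38 − (14.91) = 0.470
m − M = 5 log₁₀ d − 5
log₁₀ d = (m − M)/5 + 1 = 1.0940
d = 10^1.0940 = 12.42 pc
= 40.48 ly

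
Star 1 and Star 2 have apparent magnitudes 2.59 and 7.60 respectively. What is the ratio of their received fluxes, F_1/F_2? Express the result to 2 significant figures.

F_1/F_2 ≈ 100

Magnitude difference = -5.01
Flux ratio = 10^(−0.4 Δm) = 10^(−0.4 × -5.01) = 10^2.004 = 100.9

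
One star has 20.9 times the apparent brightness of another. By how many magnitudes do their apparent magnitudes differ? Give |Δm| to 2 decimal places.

|Δm| ≈ 3.30

Pogson: Δm = −2.5 log₁₀(ratio) = −2.5 log₁₀(20.9) = −2.5 × 1.3201 = -3.300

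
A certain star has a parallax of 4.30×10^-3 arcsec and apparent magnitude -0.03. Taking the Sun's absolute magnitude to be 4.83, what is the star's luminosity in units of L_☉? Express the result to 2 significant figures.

d = 1/p = 1/4.30×10^-3″ = 232.6 pc
M = m − 5 log₁₀ d + 5 = -0.03 − 5·2.3665 + 5 = -6.863
M − M_☉ = -6.863 − 4.83 = -11.693
L/L_☉ = 10^(−0.4 × -11.693) = 47540

L/L_☉ ≈ 48000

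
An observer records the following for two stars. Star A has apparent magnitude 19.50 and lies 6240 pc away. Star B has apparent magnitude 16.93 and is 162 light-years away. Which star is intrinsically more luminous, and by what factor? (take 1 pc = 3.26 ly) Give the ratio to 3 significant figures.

Star A is more luminous, by a factor of 1480.

Star A: M = m − 5 log₁₀ d + 5 = 19.50 − 5·3.7952 + 5 = 5.524
Star B: d = 162 ly / 3.26 = 49.69 pc
Star B: M = m − 5 log₁₀ d + 5 = 16.93 − 5·1.6963 + 5 = 13.449
ΔM = M_A − M_B = 5.524 − (13.449) = -7.924; smaller M is more luminous → Star A.
L ratio = 10^(0.4 |ΔM|) = 10^3.170 = 1478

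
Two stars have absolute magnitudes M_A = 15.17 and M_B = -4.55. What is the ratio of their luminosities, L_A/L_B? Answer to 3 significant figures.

L_A/L_B ≈ 1.29×10^-8

ΔM = M_A − M_B = 19.72
L_A/L_B = 10^(−0.4 ΔM) = 10^-7.888 = 1.294×10^-8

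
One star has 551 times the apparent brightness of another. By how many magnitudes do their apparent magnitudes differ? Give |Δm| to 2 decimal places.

Pogson: Δm = −2.5 log₁₀(ratio) = −2.5 log₁₀(551) = −2.5 × 2.7412 = -6.853

|Δm| ≈ 6.85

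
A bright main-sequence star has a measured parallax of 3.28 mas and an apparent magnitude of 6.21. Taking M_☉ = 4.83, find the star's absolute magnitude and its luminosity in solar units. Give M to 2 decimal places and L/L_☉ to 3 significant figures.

d = 1/p = 1000/3.28 mas = 304.9 pc
M = m − 5 log₁₀ d + 5 = 6.21 − 5·2.4841 + 5 = -1.211
M − M_☉ = -1.211 − 4.83 = -6.041
L/L_☉ = 10^(−0.4 × -6.041) = 260.8

M ≈ -1.21; L/L_☉ ≈ 261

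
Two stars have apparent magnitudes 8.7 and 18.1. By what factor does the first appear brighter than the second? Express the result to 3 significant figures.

Magnitude difference = -9.4
Flux ratio = 10^(−0.4 Δm) = 10^(−0.4 × -9.4) = 10^3.760 = 5754

5750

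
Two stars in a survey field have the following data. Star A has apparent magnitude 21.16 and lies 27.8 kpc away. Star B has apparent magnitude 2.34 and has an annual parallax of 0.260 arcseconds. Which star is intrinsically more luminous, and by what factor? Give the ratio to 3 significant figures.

Star A: d = 27.8 kpc = 27800 pc
Star A: M = m − 5 log₁₀ d + 5 = 21.16 − 5·4.4440 + 5 = 3.940
Star B: d = 1/p = 1/0.260″ = 3.846 pc
Star B: M = m − 5 log₁₀ d + 5 = 2.34 − 5·0.5850 + 5 = 4.415
ΔM = M_A − M_B = 3.940 − (4.415) = -0.475; smaller M is more luminous → Star A.
L ratio = 10^(0.4 |ΔM|) = 10^0.190 = 1.549

Star A is more luminous, by a factor of 1.55.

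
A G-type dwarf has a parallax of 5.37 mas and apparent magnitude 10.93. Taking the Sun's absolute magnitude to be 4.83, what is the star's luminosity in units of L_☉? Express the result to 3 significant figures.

L/L_☉ ≈ 1.26

d = 1/p = 1000/5.37 mas = 186.2 pc
M = m − 5 log₁₀ d + 5 = 10.93 − 5·2.2700 + 5 = 4.580
M − M_☉ = 4.580 − 4.83 = -0.250
L/L_☉ = 10^(−0.4 × -0.250) = 1.259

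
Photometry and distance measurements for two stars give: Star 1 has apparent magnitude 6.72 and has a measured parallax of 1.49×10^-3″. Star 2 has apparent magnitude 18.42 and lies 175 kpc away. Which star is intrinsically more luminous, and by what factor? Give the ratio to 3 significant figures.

Star 1: d = 1/p = 1/1.49×10^-3″ = 671.1 pc
Star 1: M = m − 5 log₁₀ d + 5 = 6.72 − 5·2.8268 + 5 = -2.414
Star 2: d = 175 kpc = 175000 pc
Star 2: M = m − 5 log₁₀ d + 5 = 18.42 − 5·5.2430 + 5 = -2.795
ΔM = M_1 − M_2 = -2.414 − (-2.795) = 0.381; smaller M is more luminous → Star 2.
L ratio = 10^(0.4 |ΔM|) = 10^0.152 = 1.421

Star 2 is more luminous, by a factor of 1.42.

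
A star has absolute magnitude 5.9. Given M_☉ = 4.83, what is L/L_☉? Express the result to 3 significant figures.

M − M_☉ = 5.9 − 4.83 = 1.070
L/L_☉ = 10^(−0.4 (M − M_☉)) = 10^-0.428 = 0.3733

L/L_☉ ≈ 0.373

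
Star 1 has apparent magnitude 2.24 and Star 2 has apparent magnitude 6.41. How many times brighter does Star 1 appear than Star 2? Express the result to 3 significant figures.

Δm = 2.24 − (6.41) = -4.17
Flux ratio = 10^(−0.4 Δm) = 10^(−0.4 × -4.17) = 10^1.668 = 46.56

46.6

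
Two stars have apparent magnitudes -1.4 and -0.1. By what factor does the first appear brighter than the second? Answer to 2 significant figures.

3.3

Magnitude difference = -1.3
Flux ratio = 10^(−0.4 Δm) = 10^(−0.4 × -1.3) = 10^0.520 = 3.311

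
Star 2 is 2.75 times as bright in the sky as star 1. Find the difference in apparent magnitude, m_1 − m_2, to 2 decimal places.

Pogson: Δm = −2.5 log₁₀(ratio) = −2.5 log₁₀(2.75) = −2.5 × 0.4393 = -1.098
Star 2 is brighter so has the smaller magnitude: m_1 − m_2 is positive.

m_1 − m_2 ≈ 1.10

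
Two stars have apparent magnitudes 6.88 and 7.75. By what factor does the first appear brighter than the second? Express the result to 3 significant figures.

Magnitude difference = -0.87
Flux ratio = 10^(−0.4 Δm) = 10^(−0.4 × -0.87) = 10^0.348 = 2.228

2.23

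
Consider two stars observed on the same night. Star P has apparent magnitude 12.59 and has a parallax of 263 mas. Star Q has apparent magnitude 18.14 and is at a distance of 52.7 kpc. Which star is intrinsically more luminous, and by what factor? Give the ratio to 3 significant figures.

Star Q is more luminous, by a factor of 1.16×10^6.

Star P: p = 263 mas = 0.263″ → d = 1/p = 3.802 pc
Star P: M = m − 5 log₁₀ d + 5 = 12.59 − 5·0.5800 + 5 = 14.690
Star Q: d = 52.7 kpc = 52700 pc
Star Q: M = m − 5 log₁₀ d + 5 = 18.14 − 5·4.7218 + 5 = -0.469
ΔM = M_P − M_Q = 14.690 − (-0.469) = 15.159; smaller M is more luminous → Star Q.
L ratio = 10^(0.4 |ΔM|) = 10^6.064 = 1.158×10^6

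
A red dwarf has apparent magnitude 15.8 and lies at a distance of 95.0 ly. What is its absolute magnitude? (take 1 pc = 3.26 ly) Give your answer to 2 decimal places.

M ≈ 13.48

d = 95.0 ly / 3.26 = 29.14 pc
5 log₁₀(d/10 pc) = 5 log₁₀(29.14) − 5 = 2.323
M = m − 5 log₁₀(d/10) = 15.8 − 2.323 = 13.477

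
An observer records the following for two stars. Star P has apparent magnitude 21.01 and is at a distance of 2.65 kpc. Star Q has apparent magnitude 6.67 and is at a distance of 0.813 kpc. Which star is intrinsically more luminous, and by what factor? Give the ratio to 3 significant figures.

Star Q is more luminous, by a factor of 51200.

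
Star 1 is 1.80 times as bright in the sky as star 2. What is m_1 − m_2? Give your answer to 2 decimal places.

m_1 − m_2 ≈ -0.64

Pogson: Δm = −2.5 log₁₀(ratio) = −2.5 log₁₀(1.80) = −2.5 × 0.2553 = -0.638
Star 1 is brighter, so it has the smaller magnitude: the difference is negative.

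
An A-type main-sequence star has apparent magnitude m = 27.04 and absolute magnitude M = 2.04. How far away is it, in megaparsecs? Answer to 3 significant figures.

μ = m − M = 25.000
m − M = 5 log₁₀ d − 5
log₁₀ d = (m − M)/5 + 1 = 6.0000
d = 10^6.0000 = 1.000×10^6 pc
= 1.000 Mpc

d ≈ 1.00 Mpc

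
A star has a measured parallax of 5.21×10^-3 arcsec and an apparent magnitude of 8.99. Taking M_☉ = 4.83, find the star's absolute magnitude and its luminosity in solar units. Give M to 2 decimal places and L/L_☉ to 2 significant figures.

M ≈ 2.57; L/L_☉ ≈ 8.0

d = 1/p = 1/5.21×10^-3″ = 191.9 pc
M = m − 5 log₁₀ d + 5 = 8.99 − 5·2.2832 + 5 = 2.574
M − M_☉ = 2.574 − 4.83 = -2.256
L/L_☉ = 10^(−0.4 × -2.256) = 7.986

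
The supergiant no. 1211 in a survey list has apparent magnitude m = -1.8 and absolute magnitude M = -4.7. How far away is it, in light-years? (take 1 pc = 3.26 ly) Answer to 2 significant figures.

Distance modulus: m − M = -1.8 − (-4.7) = 2.900
m − M = 5 log₁₀ d − 5
log₁₀ d = (m − M)/5 + 1 = 1.5800
d = 10^1.5800 = 38.02 pc
= 123.9 ly

d ≈ 120 ly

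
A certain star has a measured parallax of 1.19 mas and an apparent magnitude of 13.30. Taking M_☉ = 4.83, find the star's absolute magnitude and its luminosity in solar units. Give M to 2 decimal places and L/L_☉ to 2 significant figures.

M ≈ 3.68; L/L_☉ ≈ 2.9

d = 1/p = 1000/1.19 mas = 840.3 pc
M = m − 5 log₁₀ d + 5 = 13.30 − 5·2.9245 + 5 = 3.678
M − M_☉ = 3.678 − 4.83 = -1.152
L/L_☉ = 10^(−0.4 × -1.152) = 2.890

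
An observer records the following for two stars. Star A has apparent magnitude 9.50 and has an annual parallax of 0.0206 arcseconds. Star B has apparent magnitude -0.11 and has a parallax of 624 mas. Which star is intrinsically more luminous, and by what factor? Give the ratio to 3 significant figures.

Star B is more luminous, by a factor of 7.61.

Star A: d = 1/p = 1/0.0206″ = 48.54 pc
Star A: M = m − 5 log₁₀ d + 5 = 9.50 − 5·1.6861 + 5 = 6.069
Star B: p = 624 mas = 0.624″ → d = 1/p = 1.603 pc
Star B: M = m − 5 log₁₀ d + 5 = -0.11 − 5·0.2048 + 5 = 3.866
ΔM = M_A − M_B = 6.069 − (3.866) = 2.203; smaller M is more luminous → Star B.
L ratio = 10^(0.4 |ΔM|) = 10^0.881 = 7.610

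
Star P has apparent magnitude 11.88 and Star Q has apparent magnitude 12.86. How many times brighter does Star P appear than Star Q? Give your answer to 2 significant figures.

2.5

Δm = 11.88 − (12.86) = -0.98
Flux ratio = 10^(−0.4 Δm) = 10^(−0.4 × -0.98) = 10^0.392 = 2.466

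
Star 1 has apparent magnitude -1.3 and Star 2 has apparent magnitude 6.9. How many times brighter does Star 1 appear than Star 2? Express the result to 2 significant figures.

1900

Magnitude difference = -8.2
Flux ratio = 10^(−0.4 Δm) = 10^(−0.4 × -8.2) = 10^3.280 = 1905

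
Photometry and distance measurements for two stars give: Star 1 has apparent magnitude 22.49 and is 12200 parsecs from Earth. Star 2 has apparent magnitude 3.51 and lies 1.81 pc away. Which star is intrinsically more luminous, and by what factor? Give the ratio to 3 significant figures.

Star 1 is more luminous, by a factor of 1.16.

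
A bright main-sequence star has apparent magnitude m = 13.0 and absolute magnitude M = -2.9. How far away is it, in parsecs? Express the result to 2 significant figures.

d ≈ 15000 pc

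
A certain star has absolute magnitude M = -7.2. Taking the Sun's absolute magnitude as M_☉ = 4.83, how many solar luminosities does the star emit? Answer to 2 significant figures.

L/L_☉ ≈ 65000

M − M_☉ = -7.2 − 4.83 = -12.030
L/L_☉ = 10^(−0.4 (M − M_☉)) = 10^4.812 = 64860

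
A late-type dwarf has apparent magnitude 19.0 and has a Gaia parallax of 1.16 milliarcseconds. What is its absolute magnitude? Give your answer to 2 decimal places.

M ≈ 9.32

p = 1.16 mas = 1.16×10^-3″ → d = 1/p = 862.1 pc
5 log₁₀(d/10 pc) = 5 log₁₀(862.1) − 5 = 9.678
M = m − 5 log₁₀(d/10) = 19.0 − 9.678 = 9.322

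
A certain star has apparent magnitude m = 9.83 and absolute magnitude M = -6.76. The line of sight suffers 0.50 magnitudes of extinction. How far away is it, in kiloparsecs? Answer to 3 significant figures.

m − M = 5 log₁₀(d/10 pc) + A  ⇒  9.83 − (-6.76) − 0.50 = 5 log₁₀(d/10)
16.090 = 5 log₁₀(d/10)
log₁₀ d = (m − M − A)/5 + 1 = 4.2180
d = 10^4.2180 = 16520 pc
= 16.52 kpc

d ≈ 16.5 kpc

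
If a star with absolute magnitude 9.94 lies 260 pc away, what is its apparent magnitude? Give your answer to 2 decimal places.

m = M + 5 log₁₀ d − 5 = 9.94 + 5·2.4150 − 5 = 17.015

m ≈ 17.01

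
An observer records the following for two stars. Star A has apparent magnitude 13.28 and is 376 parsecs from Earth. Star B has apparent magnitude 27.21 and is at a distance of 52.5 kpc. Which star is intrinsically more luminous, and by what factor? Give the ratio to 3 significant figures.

Star A is more luminous, by a factor of 19.1.

Star A: M = m − 5 log₁₀ d + 5 = 13.28 − 5·2.5752 + 5 = 5.404
Star B: d = 52.5 kpc = 52500 pc
Star B: M = m − 5 log₁₀ d + 5 = 27.21 − 5·4.7202 + 5 = 8.609
ΔM = M_A − M_B = 5.404 − (8.609) = -3.205; smaller M is more luminous → Star A.
L ratio = 10^(0.4 |ΔM|) = 10^1.282 = 19.15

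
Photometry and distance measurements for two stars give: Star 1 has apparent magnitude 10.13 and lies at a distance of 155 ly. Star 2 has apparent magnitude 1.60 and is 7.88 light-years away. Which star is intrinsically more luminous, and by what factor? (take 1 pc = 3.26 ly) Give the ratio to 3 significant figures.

Star 2 is more luminous, by a factor of 6.67.

Star 1: d = 155 ly / 3.26 = 47.55 pc
Star 1: M = m − 5 log₁₀ d + 5 = 10.13 − 5·1.6771 + 5 = 6.744
Star 2: d = 7.88 ly / 3.26 = 2.417 pc
Star 2: M = m − 5 log₁₀ d + 5 = 1.60 − 5·0.3833 + 5 = 4.683
ΔM = M_1 − M_2 = 6.744 − (4.683) = 2.061; smaller M is more luminous → Star 2.
L ratio = 10^(0.4 |ΔM|) = 10^0.824 = 6.674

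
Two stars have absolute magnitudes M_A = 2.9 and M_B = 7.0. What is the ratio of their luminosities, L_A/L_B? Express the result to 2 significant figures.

L_A/L_B ≈ 44

ΔM = M_A − M_B = -4.1
L_A/L_B = 10^(−0.4 ΔM) = 10^1.640 = 43.65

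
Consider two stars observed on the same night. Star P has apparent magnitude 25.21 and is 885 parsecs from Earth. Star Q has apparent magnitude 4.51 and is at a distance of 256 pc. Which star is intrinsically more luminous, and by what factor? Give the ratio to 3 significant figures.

Star P: M = m − 5 log₁₀ d + 5 = 25.21 − 5·2.9469 + 5 = 15.475
Star Q: M = m − 5 log₁₀ d + 5 = 4.51 − 5·2.4082 + 5 = -2.531
ΔM = M_P − M_Q = 15.475 − (-2.531) = 18.006; smaller M is more luminous → Star Q.
L ratio = 10^(0.4 |ΔM|) = 10^7.203 = 1.594×10^7

Star Q is more luminous, by a factor of 1.59×10^7.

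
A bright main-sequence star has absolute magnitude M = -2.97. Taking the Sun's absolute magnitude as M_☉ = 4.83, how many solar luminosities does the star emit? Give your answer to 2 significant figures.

M − M_☉ = -2.97 − 4.83 = -7.800
L/L_☉ = 10^(−0.4 (M − M_☉)) = 10^3.120 = 1318

L/L_☉ ≈ 1300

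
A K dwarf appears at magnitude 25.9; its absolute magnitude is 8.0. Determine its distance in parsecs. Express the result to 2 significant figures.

d ≈ 38000 pc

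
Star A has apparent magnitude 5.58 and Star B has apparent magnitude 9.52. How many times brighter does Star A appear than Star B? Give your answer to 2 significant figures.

Magnitude difference = -3.94
Flux ratio = 10^(−0.4 Δm) = 10^(−0.4 × -3.94) = 10^1.576 = 37.67

38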